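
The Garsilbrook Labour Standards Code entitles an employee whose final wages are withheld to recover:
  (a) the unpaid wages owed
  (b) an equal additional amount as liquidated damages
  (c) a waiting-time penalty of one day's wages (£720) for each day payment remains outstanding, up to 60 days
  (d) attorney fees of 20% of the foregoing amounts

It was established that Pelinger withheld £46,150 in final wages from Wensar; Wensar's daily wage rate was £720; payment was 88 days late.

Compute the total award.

£162,600

Liquidated damages (equal amount): £46,150
Penalty days: min(88, 60) = 60
Waiting-time penalty: 60 × £720 = £43,200
Subtotal: £46,150 + £46,150 + £43,200 = £135,500
Attorney fees: 20% of £135,500 = £27,100
Total award: £135,500 + £27,100 = £162,600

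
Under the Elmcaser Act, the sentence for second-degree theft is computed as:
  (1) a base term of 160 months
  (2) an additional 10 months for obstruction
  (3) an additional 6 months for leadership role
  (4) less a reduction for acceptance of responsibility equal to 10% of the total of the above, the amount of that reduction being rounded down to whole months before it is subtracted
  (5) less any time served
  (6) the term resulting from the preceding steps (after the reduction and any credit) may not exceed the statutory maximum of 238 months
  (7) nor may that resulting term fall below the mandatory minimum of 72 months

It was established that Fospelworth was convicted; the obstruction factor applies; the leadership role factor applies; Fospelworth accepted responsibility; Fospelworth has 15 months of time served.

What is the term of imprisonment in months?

Obstruction enhancement: +10 months
Leadership role enhancement: +6 months
Adjusted term: 160 months + 10 months + 6 months = 176 months
Acceptance of responsibility reduction: 10% of 176 months = 17 months (rounded down)
After reduction: 176 − 17 = 159 months
Less time served: 159 months − 15 months = 144 months
Cap at 238 months: 144 months is within the cap, no reduction.
Minimum 72 months: 144 months meets the minimum, no increase.

144 months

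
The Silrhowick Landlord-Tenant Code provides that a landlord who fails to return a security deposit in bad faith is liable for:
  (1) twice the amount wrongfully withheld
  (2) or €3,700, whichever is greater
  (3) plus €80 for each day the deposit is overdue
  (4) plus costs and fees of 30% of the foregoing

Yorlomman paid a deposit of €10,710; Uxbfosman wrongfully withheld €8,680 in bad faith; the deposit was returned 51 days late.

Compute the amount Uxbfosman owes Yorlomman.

Recovery: €27,872

Doubled: 2 × €8,680 = €17,360
Minimum €3,700: €17,360 meets the minimum, no increase.
Late-return penalty: 51 × €80 = €4,080
Damages plus late penalty: €17,360 + €4,080 = €21,440
Costs and fees: 30% of €21,440 = €6,432
Total recovery: €21,440 + €6,432 = €27,872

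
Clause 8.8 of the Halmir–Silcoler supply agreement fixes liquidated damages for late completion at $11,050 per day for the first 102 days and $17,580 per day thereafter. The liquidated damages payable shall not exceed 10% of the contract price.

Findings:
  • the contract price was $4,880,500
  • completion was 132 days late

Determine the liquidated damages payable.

First 102 days: 102 × $11,050 = $1,127,100
Remaining days: (132 − 102) × $17,580 = $527,400
Accrued per-day damages: $1,127,100 + $527,400 = $1,654,500
Cap: 10% of $4,880,500 = $488,050
Cap at $488,050: $1,654,500 exceeds the cap → $488,050

$488,050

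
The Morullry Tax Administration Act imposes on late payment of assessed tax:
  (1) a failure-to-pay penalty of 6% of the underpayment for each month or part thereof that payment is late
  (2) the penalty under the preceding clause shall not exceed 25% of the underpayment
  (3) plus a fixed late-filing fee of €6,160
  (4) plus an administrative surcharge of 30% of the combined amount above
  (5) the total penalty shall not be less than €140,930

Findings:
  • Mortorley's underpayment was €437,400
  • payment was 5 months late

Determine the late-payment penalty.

€150,163

Accrued rate: 6% × 5 = 30%, capped at 25% → 25%
Failure-to-pay penalty: 25% of €437,400 = €109,350
Penalty before surcharge: €109,350 + €6,160 = €115,510
Administrative surcharge: 30% of €115,510 = €34,653
Total penalty: €115,510 + €34,653 = €150,163
Minimum €140,930: €150,163 meets the minimum, no increase.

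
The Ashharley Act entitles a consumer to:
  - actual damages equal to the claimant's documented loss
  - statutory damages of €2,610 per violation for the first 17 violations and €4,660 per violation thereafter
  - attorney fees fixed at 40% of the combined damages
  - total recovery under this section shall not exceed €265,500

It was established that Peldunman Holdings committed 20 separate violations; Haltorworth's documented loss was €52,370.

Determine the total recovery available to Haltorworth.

€155,008

First 17 violations: 17 × €2,610 = €44,370
Remaining violations: (20 − 17) × €4,660 = €13,980
Statutory damages: €44,370 + €13,980 = €58,350
Combined damages: €52,370 + €58,350 = €110,720
Attorney fees: 40% of €110,720 = €44,288
Total before cap: €110,720 + €44,288 = €155,008
Cap at €265,500: €155,008 is within the cap, no reduction.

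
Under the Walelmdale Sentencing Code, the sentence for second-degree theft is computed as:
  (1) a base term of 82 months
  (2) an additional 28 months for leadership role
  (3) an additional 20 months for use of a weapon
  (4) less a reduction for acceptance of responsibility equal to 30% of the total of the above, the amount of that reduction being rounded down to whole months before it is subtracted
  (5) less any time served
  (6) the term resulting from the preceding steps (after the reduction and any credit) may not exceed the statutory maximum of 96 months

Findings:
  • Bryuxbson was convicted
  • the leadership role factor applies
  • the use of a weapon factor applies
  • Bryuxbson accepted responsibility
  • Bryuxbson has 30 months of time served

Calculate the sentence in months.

61 months

Leadership role enhancement: +28 months
Use of a weapon enhancement: +20 months
Adjusted term: 82 months + 28 months + 20 months = 130 months
Acceptance of responsibility reduction: 30% of 130 months = 39 months (rounded down)
After reduction: 130 − 39 = 91 months
Less time served: 91 months − 30 months = 61 months
Cap at 96 months: 61 months is within the cap, no reduction.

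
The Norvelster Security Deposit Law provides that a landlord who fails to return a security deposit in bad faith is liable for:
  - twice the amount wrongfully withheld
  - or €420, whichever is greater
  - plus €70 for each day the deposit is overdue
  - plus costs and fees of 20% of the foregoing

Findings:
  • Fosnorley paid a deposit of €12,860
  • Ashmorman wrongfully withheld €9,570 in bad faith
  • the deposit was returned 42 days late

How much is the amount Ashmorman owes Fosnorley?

Recovery: €26,496

Doubled: 2 × €9,570 = €19,140
Minimum €420: €19,140 meets the minimum, no increase.
Late-return penalty: 42 × €70 = €2,940
Damages plus late penalty: €19,140 + €2,940 = €22,080
Costs and fees: 20% of €22,080 = €4,416
Total recovery: €22,080 + €4,416 = €26,496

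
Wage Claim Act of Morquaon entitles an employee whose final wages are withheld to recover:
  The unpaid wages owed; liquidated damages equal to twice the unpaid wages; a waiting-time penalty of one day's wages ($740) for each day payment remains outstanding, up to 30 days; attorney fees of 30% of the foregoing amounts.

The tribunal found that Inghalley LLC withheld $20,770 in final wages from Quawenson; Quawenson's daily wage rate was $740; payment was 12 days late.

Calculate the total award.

Doubled: 2 × $20,770 = $41,540
Penalty days: min(12, 30) = 12
Waiting-time penalty: 12 × $740 = $8,880
Subtotal: $20,770 + $41,540 + $8,880 = $71,190
Attorney fees: 30% of $71,190 = $21,357
Total award: $71,190 + $21,357 = $92,547

Total award: $92,547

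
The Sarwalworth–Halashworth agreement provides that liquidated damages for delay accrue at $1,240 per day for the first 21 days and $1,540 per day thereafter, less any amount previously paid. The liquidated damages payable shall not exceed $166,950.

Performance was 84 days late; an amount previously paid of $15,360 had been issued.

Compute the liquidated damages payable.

First 21 days: 21 × $1,240 = $26,040
Remaining days: (84 − 21) × $1,540 = $97,020
Accrued per-day damages: $26,040 + $97,020 = $123,060
Less amount previously paid: $123,060 − $15,360 = $107,700
Cap at $166,950: $107,700 is within the cap, no reduction.

$107,700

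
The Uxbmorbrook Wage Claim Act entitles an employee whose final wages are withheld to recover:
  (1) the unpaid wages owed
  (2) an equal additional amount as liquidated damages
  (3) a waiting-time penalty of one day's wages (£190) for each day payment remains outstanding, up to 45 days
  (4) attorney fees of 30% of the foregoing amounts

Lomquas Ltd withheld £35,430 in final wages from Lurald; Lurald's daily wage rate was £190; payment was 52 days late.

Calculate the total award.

£103,233

Liquidated damages (equal amount): £35,430
Penalty days: min(52, 45) = 45
Waiting-time penalty: 45 × £190 = £8,550
Subtotal: £35,430 + £35,430 + £8,550 = £79,410
Attorney fees: 30% of £79,410 = £23,823
Total award: £79,410 + £23,823 = £103,233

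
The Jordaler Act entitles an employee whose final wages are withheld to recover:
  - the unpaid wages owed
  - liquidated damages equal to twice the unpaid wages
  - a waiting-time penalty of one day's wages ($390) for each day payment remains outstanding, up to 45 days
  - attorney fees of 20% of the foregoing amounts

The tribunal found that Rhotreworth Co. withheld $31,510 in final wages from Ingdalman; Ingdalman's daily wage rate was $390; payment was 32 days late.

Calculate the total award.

$128,412

Doubled: 2 × $31,510 = $63,020
Penalty days: min(32, 45) = 32
Waiting-time penalty: 32 × $390 = $12,480
Subtotal: $31,510 + $63,020 + $12,480 = $107,010
Attorney fees: 20% of $107,010 = $21,402
Total award: $107,010 + $21,402 = $128,412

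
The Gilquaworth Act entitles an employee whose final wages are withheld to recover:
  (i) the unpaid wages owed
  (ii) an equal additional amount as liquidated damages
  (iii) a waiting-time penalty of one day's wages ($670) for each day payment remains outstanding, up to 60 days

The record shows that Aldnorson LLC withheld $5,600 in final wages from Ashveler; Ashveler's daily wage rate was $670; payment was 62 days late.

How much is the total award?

$51,400

Liquidated damages (equal amount): $5,600
Penalty days: min(62, 60) = 60
Waiting-time penalty: 60 × $670 = $40,200
Total award: $5,600 + $5,600 + $40,200 = $51,400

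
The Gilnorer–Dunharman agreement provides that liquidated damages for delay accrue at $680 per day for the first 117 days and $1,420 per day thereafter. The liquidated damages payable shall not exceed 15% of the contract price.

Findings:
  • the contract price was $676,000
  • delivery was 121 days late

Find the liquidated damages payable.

$85,240

First 117 days: 117 × $680 = $79,560
Remaining days: (121 − 117) × $1,420 = $5,680
Accrued per-day damages: $79,560 + $5,680 = $85,240
Cap: 15% of $676,000 = $101,400
Cap at $101,400: $85,240 is within the cap, no reduction.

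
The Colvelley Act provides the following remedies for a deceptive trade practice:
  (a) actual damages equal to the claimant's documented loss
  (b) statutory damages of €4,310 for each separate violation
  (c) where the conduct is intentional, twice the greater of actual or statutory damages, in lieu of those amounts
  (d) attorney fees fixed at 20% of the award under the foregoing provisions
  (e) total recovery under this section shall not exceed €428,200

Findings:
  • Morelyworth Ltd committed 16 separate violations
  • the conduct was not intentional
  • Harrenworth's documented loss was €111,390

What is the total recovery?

Total recovery: €216,420

Statutory damages: 16 × €4,310 = €68,960
Conduct not intentional: the in-lieu enhancement does not apply.
Actual plus statutory damages: €111,390 + €68,960 = €180,350
Attorney fees: 20% of €180,350 = €36,070
Total before cap: €180,350 + €36,070 = €216,420
Cap at €428,200: €216,420 is within the cap, no reduction.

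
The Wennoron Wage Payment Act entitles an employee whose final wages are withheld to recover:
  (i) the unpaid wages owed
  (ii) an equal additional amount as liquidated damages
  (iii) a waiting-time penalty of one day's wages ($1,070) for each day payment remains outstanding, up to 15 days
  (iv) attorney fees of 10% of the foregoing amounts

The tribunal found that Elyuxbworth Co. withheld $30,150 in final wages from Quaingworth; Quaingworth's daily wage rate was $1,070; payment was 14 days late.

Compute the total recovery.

Liquidated damages (equal amount): $30,150
Penalty days: min(14, 15) = 14
Waiting-time penalty: 14 × $1,070 = $14,980
Subtotal: $30,150 + $30,150 + $14,980 = $75,280
Attorney fees: 10% of $75,280 = $7,528
Total award: $75,280 + $7,528 = $82,808

Total award: $82,808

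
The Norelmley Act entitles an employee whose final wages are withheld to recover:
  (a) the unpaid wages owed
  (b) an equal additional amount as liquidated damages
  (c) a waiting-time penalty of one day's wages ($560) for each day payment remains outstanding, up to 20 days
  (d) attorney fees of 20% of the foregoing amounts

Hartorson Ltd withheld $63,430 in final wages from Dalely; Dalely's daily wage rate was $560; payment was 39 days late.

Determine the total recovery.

Liquidated damages (equal amount): $63,430
Penalty days: min(39, 20) = 20
Waiting-time penalty: 20 × $560 = $11,200
Subtotal: $63,430 + $63,430 + $11,200 = $138,060
Attorney fees: 20% of $138,060 = $27,612
Total award: $138,060 + $27,612 = $165,672

$165,672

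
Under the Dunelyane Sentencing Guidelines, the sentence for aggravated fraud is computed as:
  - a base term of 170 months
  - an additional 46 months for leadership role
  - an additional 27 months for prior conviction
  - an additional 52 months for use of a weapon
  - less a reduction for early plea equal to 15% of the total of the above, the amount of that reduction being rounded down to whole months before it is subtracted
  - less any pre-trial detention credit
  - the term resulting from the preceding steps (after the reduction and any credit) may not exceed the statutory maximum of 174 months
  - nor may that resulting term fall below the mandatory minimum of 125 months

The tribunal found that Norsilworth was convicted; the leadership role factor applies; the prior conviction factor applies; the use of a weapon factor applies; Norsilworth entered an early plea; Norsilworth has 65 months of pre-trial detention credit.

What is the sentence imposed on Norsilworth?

Leadership role enhancement: +46 months
Prior conviction enhancement: +27 months
Use of a weapon enhancement: +52 months
Adjusted term: 170 months + 46 months + 27 months + 52 months = 295 months
Early plea reduction: 15% of 295 months = 44 months (rounded down)
After reduction: 295 − 44 = 251 months
Less pre-trial detention credit: 251 months − 65 months = 186 months
Cap at 174 months: 186 months exceeds the cap → 174 months
Minimum 125 months: 174 months meets the minimum, no increase.

174 months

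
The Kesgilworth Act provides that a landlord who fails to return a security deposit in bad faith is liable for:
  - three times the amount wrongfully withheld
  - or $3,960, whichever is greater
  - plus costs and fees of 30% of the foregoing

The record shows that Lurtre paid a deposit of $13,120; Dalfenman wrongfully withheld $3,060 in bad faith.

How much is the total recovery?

$11,934

Trebled: 3 × $3,060 = $9,180
Minimum $3,960: $9,180 meets the minimum, no increase.
Costs and fees: 30% of $9,180 = $2,754
Total recovery: $9,180 + $2,754 = $11,934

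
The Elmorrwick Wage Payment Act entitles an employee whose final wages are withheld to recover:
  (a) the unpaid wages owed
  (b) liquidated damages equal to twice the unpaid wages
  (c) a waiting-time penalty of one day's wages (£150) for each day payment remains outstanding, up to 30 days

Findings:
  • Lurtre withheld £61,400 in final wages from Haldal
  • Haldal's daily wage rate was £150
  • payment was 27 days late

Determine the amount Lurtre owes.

Doubled: 2 × £61,400 = £122,800
Penalty days: min(27, 30) = 27
Waiting-time penalty: 27 × £150 = £4,050
Total award: £61,400 + £122,800 + £4,050 = £188,250

£188,250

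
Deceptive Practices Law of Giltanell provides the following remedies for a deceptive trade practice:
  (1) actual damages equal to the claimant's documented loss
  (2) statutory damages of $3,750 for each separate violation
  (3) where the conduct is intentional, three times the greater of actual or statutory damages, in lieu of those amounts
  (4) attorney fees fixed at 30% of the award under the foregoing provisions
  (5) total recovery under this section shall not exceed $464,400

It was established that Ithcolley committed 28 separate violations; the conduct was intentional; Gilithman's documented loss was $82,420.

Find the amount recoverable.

Total recovery: $409,500

Statutory damages: 28 × $3,750 = $105,000
Greater of actual damages ($82,420) or statutory damages ($105,000): $105,000
Trebled: 3 × $105,000 = $315,000
Attorney fees: 30% of $315,000 = $94,500
Total before cap: $315,000 + $94,500 = $409,500
Cap at $464,400: $409,500 is within the cap, no reduction.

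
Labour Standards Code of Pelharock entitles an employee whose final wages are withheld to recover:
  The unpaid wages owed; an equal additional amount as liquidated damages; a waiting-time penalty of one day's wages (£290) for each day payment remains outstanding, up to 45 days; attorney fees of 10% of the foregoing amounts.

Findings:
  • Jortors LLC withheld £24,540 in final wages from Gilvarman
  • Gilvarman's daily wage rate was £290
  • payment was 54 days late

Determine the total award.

£68,343

Liquidated damages (equal amount): £24,540
Penalty days: min(54, 45) = 45
Waiting-time penalty: 45 × £290 = £13,050
Subtotal: £24,540 + £24,540 + £13,050 = £62,130
Attorney fees: 10% of £62,130 = £6,213
Total award: £62,130 + £6,213 = £68,343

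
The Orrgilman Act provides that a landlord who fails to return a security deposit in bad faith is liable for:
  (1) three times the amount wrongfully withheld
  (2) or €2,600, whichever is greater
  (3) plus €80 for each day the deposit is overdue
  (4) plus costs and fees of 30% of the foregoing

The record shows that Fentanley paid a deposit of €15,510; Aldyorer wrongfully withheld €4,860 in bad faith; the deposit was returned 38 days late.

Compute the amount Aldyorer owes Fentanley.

Trebled: 3 × €4,860 = €14,580
Minimum €2,600: €14,580 meets the minimum, no increase.
Late-return penalty: 38 × €80 = €3,040
Damages plus late penalty: €14,580 + €3,040 = €17,620
Costs and fees: 30% of €17,620 = €5,286
Total recovery: €17,620 + €5,286 = €22,906

Recovery: €22,906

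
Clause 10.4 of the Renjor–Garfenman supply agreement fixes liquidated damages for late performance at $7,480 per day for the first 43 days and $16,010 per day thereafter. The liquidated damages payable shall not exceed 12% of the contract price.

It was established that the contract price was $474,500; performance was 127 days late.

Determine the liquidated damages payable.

$56,940

First 43 days: 43 × $7,480 = $321,640
Remaining days: (127 − 43) × $16,010 = $1,344,840
Accrued per-day damages: $321,640 + $1,344,840 = $1,666,480
Cap: 12% of $474,500 = $56,940
Cap at $56,940: $1,666,480 exceeds the cap → $56,940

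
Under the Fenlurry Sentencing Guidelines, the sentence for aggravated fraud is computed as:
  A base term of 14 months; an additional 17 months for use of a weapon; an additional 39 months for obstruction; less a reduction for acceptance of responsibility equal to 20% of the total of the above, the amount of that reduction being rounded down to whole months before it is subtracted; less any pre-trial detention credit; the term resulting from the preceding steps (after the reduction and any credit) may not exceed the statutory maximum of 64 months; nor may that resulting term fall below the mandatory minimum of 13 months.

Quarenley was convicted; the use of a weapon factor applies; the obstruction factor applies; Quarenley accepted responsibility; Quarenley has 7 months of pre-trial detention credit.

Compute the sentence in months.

49 months

Use of a weapon enhancement: +17 months
Obstruction enhancement: +39 months
Adjusted term: 14 months + 17 months + 39 months = 70 months
Acceptance of responsibility reduction: 20% of 70 months = 14 months (rounded down)
After reduction: 70 − 14 = 56 months
Less pre-trial detention credit: 56 months − 7 months = 49 months
Cap at 64 months: 49 months is within the cap, no reduction.
Minimum 13 months: 49 months meets the minimum, no increase.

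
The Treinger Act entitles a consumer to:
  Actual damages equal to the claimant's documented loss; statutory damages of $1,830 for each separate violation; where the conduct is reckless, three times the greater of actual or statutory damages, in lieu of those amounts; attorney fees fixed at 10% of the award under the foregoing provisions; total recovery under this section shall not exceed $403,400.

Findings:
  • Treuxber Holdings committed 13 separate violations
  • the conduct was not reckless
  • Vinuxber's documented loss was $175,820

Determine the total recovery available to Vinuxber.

Total recovery: $219,571

Statutory damages: 13 × $1,830 = $23,790
Conduct not reckless: the in-lieu enhancement does not apply.
Actual plus statutory damages: $175,820 + $23,790 = $199,610
Attorney fees: 10% of $199,610 = $19,961
Total before cap: $199,610 + $19,961 = $219,571
Cap at $403,400: $219,571 is within the cap, no reduction.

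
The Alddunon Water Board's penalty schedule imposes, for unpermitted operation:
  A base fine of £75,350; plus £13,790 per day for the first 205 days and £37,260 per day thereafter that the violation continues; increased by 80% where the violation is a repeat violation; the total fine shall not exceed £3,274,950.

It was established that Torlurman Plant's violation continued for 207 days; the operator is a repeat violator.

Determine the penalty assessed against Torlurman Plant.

First 205 days: 205 × £13,790 = £2,826,950
Remaining days: (207 − 205) × £37,260 = £74,520
Per-day component: £2,826,950 + £74,520 = £2,901,470
Base plus per-day: £75,350 + £2,901,470 = £2,976,820
Enhancement: 80% of £2,976,820 = £2,381,456
Enhanced fine: £2,976,820 + £2,381,456 = £5,358,276
Cap at £3,274,950: £5,358,276 exceeds the cap → £3,274,950

£3,274,950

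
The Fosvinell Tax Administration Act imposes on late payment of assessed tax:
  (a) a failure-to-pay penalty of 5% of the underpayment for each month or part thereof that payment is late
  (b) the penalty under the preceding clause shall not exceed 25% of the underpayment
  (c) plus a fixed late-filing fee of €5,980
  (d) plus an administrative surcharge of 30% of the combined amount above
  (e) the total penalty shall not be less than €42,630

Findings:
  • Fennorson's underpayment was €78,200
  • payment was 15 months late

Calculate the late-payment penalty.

Accrued rate: 5% × 15 = 75%, capped at 25% → 25%
Failure-to-pay penalty: 25% of €78,200 = €19,550
Penalty before surcharge: €19,550 + €5,980 = €25,530
Administrative surcharge: 30% of €25,530 = €7,659
Total penalty: €25,530 + €7,659 = €33,189
Minimum €42,630: €33,189 is below the minimum → €42,630

€42,630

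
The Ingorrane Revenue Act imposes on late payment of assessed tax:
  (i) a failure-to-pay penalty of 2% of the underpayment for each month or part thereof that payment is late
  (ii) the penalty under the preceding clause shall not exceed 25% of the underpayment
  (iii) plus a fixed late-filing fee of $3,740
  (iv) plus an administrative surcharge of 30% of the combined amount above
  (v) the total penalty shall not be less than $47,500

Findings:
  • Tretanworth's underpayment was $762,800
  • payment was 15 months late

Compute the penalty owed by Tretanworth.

Accrued rate: 2% × 15 = 30%, capped at 25% → 25%
Failure-to-pay penalty: 25% of $762,800 = $190,700
Penalty before surcharge: $190,700 + $3,740 = $194,440
Administrative surcharge: 30% of $194,440 = $58,332
Total penalty: $194,440 + $58,332 = $252,772
Minimum $47,500: $252,772 meets the minimum, no increase.

$252,772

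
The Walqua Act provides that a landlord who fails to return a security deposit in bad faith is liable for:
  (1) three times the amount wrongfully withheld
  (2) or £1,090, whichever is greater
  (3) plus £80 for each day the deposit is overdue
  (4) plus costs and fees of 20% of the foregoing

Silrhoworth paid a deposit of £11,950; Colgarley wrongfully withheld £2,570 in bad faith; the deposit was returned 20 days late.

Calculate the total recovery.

£11,172

Trebled: 3 × £2,570 = £7,710
Minimum £1,090: £7,710 meets the minimum, no increase.
Late-return penalty: 20 × £80 = £1,600
Damages plus late penalty: £7,710 + £1,600 = £9,310
Costs and fees: 20% of £9,310 = £1,862
Total recovery: £9,310 + £1,862 = £11,172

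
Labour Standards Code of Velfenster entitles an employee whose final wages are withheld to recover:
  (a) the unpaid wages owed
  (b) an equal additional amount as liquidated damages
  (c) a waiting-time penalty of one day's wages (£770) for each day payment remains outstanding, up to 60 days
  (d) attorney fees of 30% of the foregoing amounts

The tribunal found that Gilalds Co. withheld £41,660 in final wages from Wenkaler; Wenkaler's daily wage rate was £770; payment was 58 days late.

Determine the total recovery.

£166,374

Liquidated damages (equal amount): £41,660
Penalty days: min(58, 60) = 58
Waiting-time penalty: 58 × £770 = £44,660
Subtotal: £41,660 + £41,660 + £44,660 = £127,980
Attorney fees: 30% of £127,980 = £38,394
Total award: £127,980 + £38,394 = £166,374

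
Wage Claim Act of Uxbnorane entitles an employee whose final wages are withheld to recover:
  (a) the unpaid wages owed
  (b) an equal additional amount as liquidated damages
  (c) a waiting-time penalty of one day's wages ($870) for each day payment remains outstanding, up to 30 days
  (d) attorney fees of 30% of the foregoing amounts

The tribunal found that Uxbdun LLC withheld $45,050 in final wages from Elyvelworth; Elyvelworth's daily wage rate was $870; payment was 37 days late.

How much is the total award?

Liquidated damages (equal amount): $45,050
Penalty days: min(37, 30) = 30
Waiting-time penalty: 30 × $870 = $26,100
Subtotal: $45,050 + $45,050 + $26,100 = $116,200
Attorney fees: 30% of $116,200 = $34,860
Total award: $116,200 + $34,860 = $151,060

$151,060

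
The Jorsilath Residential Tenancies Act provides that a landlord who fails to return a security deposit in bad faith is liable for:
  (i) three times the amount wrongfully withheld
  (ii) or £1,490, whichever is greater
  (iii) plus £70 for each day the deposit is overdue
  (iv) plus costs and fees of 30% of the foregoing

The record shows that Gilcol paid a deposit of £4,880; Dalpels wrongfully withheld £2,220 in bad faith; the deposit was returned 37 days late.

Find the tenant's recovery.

Recovery: £12,025

Trebled: 3 × £2,220 = £6,660
Minimum £1,490: £6,660 meets the minimum, no increase.
Late-return penalty: 37 × £70 = £2,590
Damages plus late penalty: £6,660 + £2,590 = £9,250
Costs and fees: 30% of £9,250 = £2,775
Total recovery: £9,250 + £2,775 = £12,025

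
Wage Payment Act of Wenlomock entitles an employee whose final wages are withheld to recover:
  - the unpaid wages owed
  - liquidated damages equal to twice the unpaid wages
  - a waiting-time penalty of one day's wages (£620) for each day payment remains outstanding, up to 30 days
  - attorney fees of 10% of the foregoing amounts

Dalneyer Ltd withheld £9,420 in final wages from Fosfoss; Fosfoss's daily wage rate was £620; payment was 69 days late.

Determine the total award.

Doubled: 2 × £9,420 = £18,840
Penalty days: min(69, 30) = 30
Waiting-time penalty: 30 × £620 = £18,600
Subtotal: £9,420 + £18,840 + £18,600 = £46,860
Attorney fees: 10% of £46,860 = £4,686
Total award: £46,860 + £4,686 = £51,546

£51,546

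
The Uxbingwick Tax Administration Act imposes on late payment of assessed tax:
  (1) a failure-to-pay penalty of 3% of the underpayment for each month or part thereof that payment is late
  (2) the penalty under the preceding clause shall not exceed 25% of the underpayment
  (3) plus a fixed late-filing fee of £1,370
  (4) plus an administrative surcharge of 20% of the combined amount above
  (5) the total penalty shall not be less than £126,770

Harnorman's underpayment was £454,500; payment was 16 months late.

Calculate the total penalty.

£137,994

Accrued rate: 3% × 16 = 48%, capped at 25% → 25%
Failure-to-pay penalty: 25% of £454,500 = £113,625
Penalty before surcharge: £113,625 + £1,370 = £114,995
Administrative surcharge: 20% of £114,995 = £22,999
Total penalty: £114,995 + £22,999 = £137,994
Minimum £126,770: £137,994 meets the minimum, no increase.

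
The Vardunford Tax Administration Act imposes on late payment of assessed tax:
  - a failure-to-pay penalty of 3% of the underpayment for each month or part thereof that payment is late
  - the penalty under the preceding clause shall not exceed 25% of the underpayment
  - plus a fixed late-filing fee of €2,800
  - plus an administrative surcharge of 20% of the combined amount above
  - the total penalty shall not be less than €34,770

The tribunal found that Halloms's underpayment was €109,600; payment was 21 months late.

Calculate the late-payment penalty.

€36,240

Accrued rate: 3% × 21 = 63%, capped at 25% → 25%
Failure-to-pay penalty: 25% of €109,600 = €27,400
Penalty before surcharge: €27,400 + €2,800 = €30,200
Administrative surcharge: 20% of €30,200 = €6,040
Total penalty: €30,200 + €6,040 = €36,240
Minimum €34,770: €36,240 meets the minimum, no increase.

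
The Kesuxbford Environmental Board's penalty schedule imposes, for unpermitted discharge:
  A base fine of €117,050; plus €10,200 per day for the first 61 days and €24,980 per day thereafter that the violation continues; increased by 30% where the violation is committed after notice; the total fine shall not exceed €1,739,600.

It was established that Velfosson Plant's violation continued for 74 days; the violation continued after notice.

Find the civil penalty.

First 61 days: 61 × €10,200 = €622,200
Remaining days: (74 − 61) × €24,980 = €324,740
Per-day component: €622,200 + €324,740 = €946,940
Base plus per-day: €117,050 + €946,940 = €1,063,990
Enhancement: 30% of €1,063,990 = €319,197
Enhanced fine: €1,063,990 + €319,197 = €1,383,187
Cap at €1,739,600: €1,383,187 is within the cap, no reduction.

€1,383,187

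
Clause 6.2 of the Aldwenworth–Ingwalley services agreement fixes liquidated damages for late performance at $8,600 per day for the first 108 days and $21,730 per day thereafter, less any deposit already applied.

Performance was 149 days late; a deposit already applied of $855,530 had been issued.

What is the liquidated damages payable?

First 108 days: 108 × $8,600 = $928,800
Remaining days: (149 − 108) × $21,730 = $890,930
Accrued per-day damages: $928,800 + $890,930 = $1,819,730
Less deposit already applied: $1,819,730 − $855,530 = $964,200

$964,200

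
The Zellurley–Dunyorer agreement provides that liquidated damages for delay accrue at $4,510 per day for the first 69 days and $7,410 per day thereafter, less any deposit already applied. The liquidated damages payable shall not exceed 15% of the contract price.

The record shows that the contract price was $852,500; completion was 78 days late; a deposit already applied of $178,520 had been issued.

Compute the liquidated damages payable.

First 69 days: 69 × $4,510 = $311,190
Remaining days: (78 − 69) × $7,410 = $66,690
Accrued per-day damages: $311,190 + $66,690 = $377,880
Less deposit already applied: $377,880 − $178,520 = $199,360
Cap: 15% of $852,500 = $127,875
Cap at $127,875: $199,360 exceeds the cap → $127,875

Liquidated damages: $127,875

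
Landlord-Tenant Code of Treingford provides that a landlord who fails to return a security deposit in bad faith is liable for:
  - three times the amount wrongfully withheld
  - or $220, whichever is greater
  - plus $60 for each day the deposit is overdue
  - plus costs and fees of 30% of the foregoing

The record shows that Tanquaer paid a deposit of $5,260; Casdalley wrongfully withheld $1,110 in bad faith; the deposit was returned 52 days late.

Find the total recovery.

Trebled: 3 × $1,110 = $3,330
Minimum $220: $3,330 meets the minimum, no increase.
Late-return penalty: 52 × $60 = $3,120
Damages plus late penalty: $3,330 + $3,120 = $6,450
Costs and fees: 30% of $6,450 = $1,935
Total recovery: $6,450 + $1,935 = $8,385

$8,385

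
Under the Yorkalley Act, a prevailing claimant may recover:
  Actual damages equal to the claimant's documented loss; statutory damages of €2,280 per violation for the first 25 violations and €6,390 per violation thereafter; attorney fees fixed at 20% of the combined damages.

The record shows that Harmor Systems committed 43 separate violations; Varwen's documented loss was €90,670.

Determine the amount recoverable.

€315,228

First 25 violations: 25 × €2,280 = €57,000
Remaining violations: (43 − 25) × €6,390 = €115,020
Statutory damages: €57,000 + €115,020 = €172,020
Combined damages: €90,670 + €172,020 = €262,690
Attorney fees: 20% of €262,690 = €52,538
Total recovery: €262,690 + €52,538 = €315,228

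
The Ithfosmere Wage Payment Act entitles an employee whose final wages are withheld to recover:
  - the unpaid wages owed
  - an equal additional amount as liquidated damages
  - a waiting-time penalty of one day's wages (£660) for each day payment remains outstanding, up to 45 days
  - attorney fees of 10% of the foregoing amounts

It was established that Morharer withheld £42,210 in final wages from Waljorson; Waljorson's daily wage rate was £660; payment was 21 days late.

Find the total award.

£108,108

Liquidated damages (equal amount): £42,210
Penalty days: min(21, 45) = 21
Waiting-time penalty: 21 × £660 = £13,860
Subtotal: £42,210 + £42,210 + £13,860 = £98,280
Attorney fees: 10% of £98,280 = £9,828
Total award: £98,280 + £9,828 = £108,108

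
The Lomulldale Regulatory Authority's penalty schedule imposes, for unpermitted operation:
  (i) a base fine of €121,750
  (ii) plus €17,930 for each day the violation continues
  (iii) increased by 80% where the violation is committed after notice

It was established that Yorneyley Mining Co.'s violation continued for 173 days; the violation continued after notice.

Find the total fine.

Civil penalty: €5,802,552

Per-day component: 173 × €17,930 = €3,101,890
Base plus per-day: €121,750 + €3,101,890 = €3,223,640
Enhancement: 80% of €3,223,640 = €2,578,912
Enhanced fine: €3,223,640 + €2,578,912 = €5,802,552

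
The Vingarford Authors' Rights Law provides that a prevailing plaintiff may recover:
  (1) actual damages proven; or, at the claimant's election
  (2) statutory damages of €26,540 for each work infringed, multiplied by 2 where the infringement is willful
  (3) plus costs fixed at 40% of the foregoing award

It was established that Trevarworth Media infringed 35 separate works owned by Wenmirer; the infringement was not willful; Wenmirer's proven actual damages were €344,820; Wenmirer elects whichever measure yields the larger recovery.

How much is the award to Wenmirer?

€1,300,460

Statutory damages: 35 × €26,540 = €928,900
Infringement not willful: no ×2 enhancement.
Greater of actual damages (€344,820) or statutory damages (€928,900): €928,900
Costs: 40% of €928,900 = €371,560
Award plus costs: €928,900 + €371,560 = €1,300,460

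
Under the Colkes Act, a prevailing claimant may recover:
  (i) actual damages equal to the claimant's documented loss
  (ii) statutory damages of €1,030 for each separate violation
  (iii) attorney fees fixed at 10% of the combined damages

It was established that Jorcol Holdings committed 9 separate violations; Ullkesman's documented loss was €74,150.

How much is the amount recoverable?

Statutory damages: 9 × €1,030 = €9,270
Combined damages: €74,150 + €9,270 = €83,420
Attorney fees: 10% of €83,420 = €8,342
Total recovery: €83,420 + €8,342 = €91,762

Total recovery: €91,762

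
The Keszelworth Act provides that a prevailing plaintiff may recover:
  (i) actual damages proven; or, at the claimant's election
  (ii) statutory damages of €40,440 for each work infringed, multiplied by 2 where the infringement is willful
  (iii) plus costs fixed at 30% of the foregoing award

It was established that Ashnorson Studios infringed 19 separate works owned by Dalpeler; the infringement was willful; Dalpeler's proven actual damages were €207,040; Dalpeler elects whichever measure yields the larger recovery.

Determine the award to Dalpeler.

Statutory damages: 19 × €40,440 = €768,360
Doubled: 2 × €768,360 = €1,536,720
Greater of actual damages (€207,040) or enhanced statutory damages (€1,536,720): €1,536,720
Costs: 30% of €1,536,720 = €461,016
Award plus costs: €1,536,720 + €461,016 = €1,997,736

Award: €1,997,736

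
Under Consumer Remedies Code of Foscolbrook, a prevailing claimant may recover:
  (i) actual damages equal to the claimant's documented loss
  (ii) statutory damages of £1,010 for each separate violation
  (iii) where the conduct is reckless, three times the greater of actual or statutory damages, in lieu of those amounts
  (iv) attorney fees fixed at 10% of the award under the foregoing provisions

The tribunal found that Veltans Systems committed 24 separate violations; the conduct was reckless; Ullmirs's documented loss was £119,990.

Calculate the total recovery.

Statutory damages: 24 × £1,010 = £24,240
Greater of actual damages (£119,990) or statutory damages (£24,240): £119,990
Trebled: 3 × £119,990 = £359,970
Attorney fees: 10% of £359,970 = £35,997
Total recovery: £359,970 + £35,997 = £395,967

Total recovery: £395,967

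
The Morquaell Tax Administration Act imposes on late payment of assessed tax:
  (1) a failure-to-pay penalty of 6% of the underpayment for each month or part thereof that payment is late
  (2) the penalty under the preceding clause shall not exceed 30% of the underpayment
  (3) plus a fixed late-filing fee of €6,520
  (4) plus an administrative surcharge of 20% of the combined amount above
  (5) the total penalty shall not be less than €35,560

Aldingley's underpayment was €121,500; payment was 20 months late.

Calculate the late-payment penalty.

Accrued rate: 6% × 20 = 120%, capped at 30% → 30%
Failure-to-pay penalty: 30% of €121,500 = €36,450
Penalty before surcharge: €36,450 + €6,520 = €42,970
Administrative surcharge: 20% of €42,970 = €8,594
Total penalty: €42,970 + €8,594 = €51,564
Minimum €35,560: €51,564 meets the minimum, no increase.

€51,564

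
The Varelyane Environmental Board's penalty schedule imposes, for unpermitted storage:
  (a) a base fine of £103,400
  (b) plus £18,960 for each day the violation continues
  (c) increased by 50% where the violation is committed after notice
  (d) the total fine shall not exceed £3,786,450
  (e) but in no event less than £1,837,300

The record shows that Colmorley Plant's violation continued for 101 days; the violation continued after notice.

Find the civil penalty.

Per-day component: 101 × £18,960 = £1,914,960
Base plus per-day: £103,400 + £1,914,960 = £2,018,360
Enhancement: 50% of £2,018,360 = £1,009,180
Enhanced fine: £2,018,360 + £1,009,180 = £3,027,540
Cap at £3,786,450: £3,027,540 is within the cap, no reduction.
Minimum £1,837,300: £3,027,540 meets the minimum, no increase.

£3,027,540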